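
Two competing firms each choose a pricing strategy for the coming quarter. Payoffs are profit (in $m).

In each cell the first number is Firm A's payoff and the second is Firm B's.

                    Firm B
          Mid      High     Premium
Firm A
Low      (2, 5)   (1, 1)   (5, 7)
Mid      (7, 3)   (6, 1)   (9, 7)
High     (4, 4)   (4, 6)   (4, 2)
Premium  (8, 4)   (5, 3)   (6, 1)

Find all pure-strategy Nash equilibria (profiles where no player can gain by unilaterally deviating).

Pure-strategy Nash equilibria: (Mid, Premium); (Premium, Mid)

For each strategy profile, look for a profitable unilateral deviation.
(Low, Mid): Firm A can switch to Mid (2 → 7). Not NE.
(Low, High): Firm A can switch to Mid (1 → 6). Not NE.
(Low, Premium): Firm A can switch to Mid (5 → 9). Not NE.
(Mid, Mid): Firm A can switch to Premium (7 → 8). Not NE.
(Mid, High): Firm B can switch to Mid (1 → 3). Not NE.
(Mid, Premium): Firm A gets 9, best alternative 6; Firm B gets 7, best alternative 3. No profitable deviation — NE.
(High, Mid): Firm A can switch to Mid (4 → 7). Not NE.
(Premium, Mid): Firm A gets 8, best alternative 7; Firm B gets 4, best alternative 3. No profitable deviation — NE.
(The remaining 4 profiles each have a profitable deviation by the same check.)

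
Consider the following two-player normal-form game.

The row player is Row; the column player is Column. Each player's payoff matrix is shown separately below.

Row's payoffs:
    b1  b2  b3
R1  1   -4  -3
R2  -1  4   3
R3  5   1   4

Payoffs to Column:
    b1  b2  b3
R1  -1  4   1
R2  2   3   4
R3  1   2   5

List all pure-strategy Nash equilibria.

Pure NE: (R3, b3)

For each player, find the best response to each opponent profile; mutual best responses are the pure NE.
Row against b1: payoffs 1, -1, 5 → best response R3.
Row against b2: payoffs -4, 4, 1 → best response R2.
Row against b3: payoffs -3, 3, 4 → best response R3.
Column against R1: payoffs -1, 4, 1 → best response b2.
Column against R2: payoffs 2, 3, 4 → best response b3.
Column against R3: payoffs 1, 2, 5 → best response b3.
Mutual best responses: (R3, b3).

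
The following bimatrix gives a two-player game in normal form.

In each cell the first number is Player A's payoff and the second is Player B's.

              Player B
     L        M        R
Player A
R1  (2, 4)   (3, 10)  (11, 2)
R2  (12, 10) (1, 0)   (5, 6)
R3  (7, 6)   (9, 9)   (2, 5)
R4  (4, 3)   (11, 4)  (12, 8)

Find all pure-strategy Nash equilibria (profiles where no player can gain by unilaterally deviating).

(R2, L); (R4, R)

Check each profile: it is a Nash equilibrium iff no player can strictly gain by switching unilaterally.
(R1, L): Player A can switch to R2 (2 → 12). Not NE.
(R1, M): Player A can switch to R3 (3 → 9). Not NE.
(R1, R): Player A can switch to R4 (11 → 12). Not NE.
(R2, L): Player A gets 12, best alternative 7; Player B gets 10, best alternative 6. No profitable deviation — NE.
(R2, M): Player A can switch to R1 (1 → 3). Not NE.
(R2, R): Player A can switch to R1 (5 → 11). Not NE.
(R3, L): Player A can switch to R2 (7 → 12). Not NE.
(R3, M): Player A can switch to R4 (9 → 11). Not NE.
(R3, R): Player A can switch to R1 (2 → 11). Not NE.
(R4, R): Player A gets 12, best alternative 11; Player B gets 8, best alternative 4. No profitable deviation — NE.
(The remaining 2 profiles each have a profitable deviation by the same check.)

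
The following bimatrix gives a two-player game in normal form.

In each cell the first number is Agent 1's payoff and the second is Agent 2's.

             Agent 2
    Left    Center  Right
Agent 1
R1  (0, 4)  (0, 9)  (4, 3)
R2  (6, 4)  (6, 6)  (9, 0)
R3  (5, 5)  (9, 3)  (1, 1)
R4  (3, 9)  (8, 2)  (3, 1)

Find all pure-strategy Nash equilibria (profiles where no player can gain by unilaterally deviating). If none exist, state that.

none

Agent 1 against Left: payoffs 0, 6, 5, 3 → best response R2.
Agent 1 against Center: payoffs 0, 6, 9, 8 → best response R3.
Agent 1 against Right: payoffs 4, 9, 1, 3 → best response R2.
Agent 2 against R1: payoffs 4, 9, 3 → best response Center.
Agent 2 against R2: payoffs 4, 6, 0 → best response Center.
Agent 2 against R3: payoffs 5, 3, 1 → best response Left.
Agent 2 against R4: payoffs 9, 2, 1 → best response Left.
No profile is a mutual best response for all players.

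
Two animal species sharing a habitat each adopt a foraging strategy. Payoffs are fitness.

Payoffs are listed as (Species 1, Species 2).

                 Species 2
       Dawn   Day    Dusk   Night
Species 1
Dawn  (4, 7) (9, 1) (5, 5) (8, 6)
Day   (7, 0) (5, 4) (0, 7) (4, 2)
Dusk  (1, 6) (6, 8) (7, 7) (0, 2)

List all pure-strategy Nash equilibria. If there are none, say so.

No pure-strategy Nash equilibrium.

Species 1 against Dawn: payoffs 4, 7, 1 → best response Day.
Species 1 against Day: payoffs 9, 5, 6 → best response Dawn.
Species 1 against Dusk: payoffs 5, 0, 7 → best response Dusk.
Species 1 against Night: payoffs 8, 4, 0 → best response Dawn.
Species 2 against Dawn: payoffs 7, 1, 5, 6 → best response Dawn.
Species 2 against Day: payoffs 0, 4, 7, 2 → best response Dusk.
Species 2 against Dusk: payoffs 6, 8, 7, 2 → best response Day.
No profile is a mutual best response for all players.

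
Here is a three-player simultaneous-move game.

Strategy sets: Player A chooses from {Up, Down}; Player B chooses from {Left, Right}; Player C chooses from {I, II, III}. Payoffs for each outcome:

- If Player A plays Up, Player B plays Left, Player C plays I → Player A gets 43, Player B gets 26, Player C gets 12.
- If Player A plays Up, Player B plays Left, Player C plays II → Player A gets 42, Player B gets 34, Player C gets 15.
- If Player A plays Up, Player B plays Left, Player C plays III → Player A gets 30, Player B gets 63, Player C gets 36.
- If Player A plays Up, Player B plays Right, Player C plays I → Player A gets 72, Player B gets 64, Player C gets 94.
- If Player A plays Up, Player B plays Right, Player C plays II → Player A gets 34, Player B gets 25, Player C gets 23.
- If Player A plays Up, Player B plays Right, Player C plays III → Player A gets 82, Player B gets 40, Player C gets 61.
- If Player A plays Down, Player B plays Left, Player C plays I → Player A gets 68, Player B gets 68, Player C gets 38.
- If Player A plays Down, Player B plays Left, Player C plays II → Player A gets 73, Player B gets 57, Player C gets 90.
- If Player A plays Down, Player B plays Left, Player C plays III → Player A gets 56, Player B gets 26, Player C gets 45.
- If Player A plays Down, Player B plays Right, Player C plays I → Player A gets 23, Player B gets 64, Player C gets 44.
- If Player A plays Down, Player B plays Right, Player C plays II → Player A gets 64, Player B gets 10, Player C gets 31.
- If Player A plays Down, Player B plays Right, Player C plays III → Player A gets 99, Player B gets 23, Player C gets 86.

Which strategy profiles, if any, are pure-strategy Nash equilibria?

(Up, Left, I): Player A can switch to Down (43 → 68). Not NE.
(Up, Left, II): Player A can switch to Down (42 → 73). Not NE.
(Up, Left, III): Player A can switch to Down (30 → 56). Not NE.
(Up, Right, I): Player A gets 72, best alternative 23; Player B gets 64, best alternative 26; Player C gets 94, best alternative 61. No profitable deviation — NE.
(Up, Right, II): Player A can switch to Down (34 → 64). Not NE.
(Up, Right, III): Player A can switch to Down (82 → 99). Not NE.
(Down, Left, I): Player C can switch to II (38 → 90). Not NE.
(Down, Left, II): Player A gets 73, best alternative 42; Player B gets 57, best alternative 10; Player C gets 90, best alternative 45. No profitable deviation — NE.
(Down, Left, III): Player C can switch to II (45 → 90). Not NE.
(Down, Right, I): Player A can switch to Up (23 → 72). Not NE.
(Down, Right, II): Player B can switch to Left (10 → 57). Not NE.
(Down, Right, III): Player B can switch to Left (23 → 26). Not NE.

The pure Nash equilibria are (Up, Right, I); (Down, Left, II).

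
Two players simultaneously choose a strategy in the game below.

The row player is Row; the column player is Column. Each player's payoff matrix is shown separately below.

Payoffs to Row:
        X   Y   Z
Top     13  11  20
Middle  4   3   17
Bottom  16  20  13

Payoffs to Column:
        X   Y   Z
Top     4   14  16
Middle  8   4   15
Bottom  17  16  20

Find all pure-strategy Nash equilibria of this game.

(Top, Z)

(Top, X): Row can switch to Bottom (13 → 16). Not NE.
(Top, Y): Row can switch to Bottom (11 → 20). Not NE.
(Top, Z): Row gets 20, best alternative 17; Column gets 16, best alternative 14. No profitable deviation — NE.
(Middle, X): Row can switch to Top (4 → 13). Not NE.
(Middle, Y): Row can switch to Top (3 → 11). Not NE.
(Middle, Z): Row can switch to Top (17 → 20). Not NE.
(Bottom, X): Column can switch to Z (17 → 20). Not NE.
(The remaining 2 profiles each have a profitable deviation by the same check.)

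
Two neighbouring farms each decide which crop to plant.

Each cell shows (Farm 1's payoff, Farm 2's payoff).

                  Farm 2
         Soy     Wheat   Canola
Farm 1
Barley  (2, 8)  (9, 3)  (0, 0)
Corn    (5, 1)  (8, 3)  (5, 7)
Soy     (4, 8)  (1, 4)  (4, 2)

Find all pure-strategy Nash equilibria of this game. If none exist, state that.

The unique pure-strategy Nash equilibrium is (Corn, Canola).

For each strategy profile, look for a profitable unilateral deviation.
(Barley, Soy): Farm 1 can switch to Corn (2 → 5). Not NE.
(Barley, Wheat): Farm 2 can switch to Soy (3 → 8). Not NE.
(Barley, Canola): Farm 1 can switch to Corn (0 → 5). Not NE.
(Corn, Soy): Farm 2 can switch to Wheat (1 → 3). Not NE.
(Corn, Wheat): Farm 1 can switch to Barley (8 → 9). Not NE.
(Corn, Canola): Farm 1 gets 5, best alternative 4; Farm 2 gets 7, best alternative 3. No profitable deviation — NE.
(Soy, Soy): Farm 1 can switch to Corn (4 → 5). Not NE.
(Soy, Wheat): Farm 1 can switch to Barley (1 → 9). Not NE.
(Soy, Canola): Farm 1 can switch to Corn (4 → 5). Not NE.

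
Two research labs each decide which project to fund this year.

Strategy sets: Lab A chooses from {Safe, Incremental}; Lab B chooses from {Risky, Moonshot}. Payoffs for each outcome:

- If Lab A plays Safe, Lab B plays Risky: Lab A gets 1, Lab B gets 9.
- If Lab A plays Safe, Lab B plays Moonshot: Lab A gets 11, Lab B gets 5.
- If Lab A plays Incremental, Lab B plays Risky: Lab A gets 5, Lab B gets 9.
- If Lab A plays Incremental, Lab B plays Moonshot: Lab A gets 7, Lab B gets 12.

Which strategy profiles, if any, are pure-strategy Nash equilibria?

For each strategy profile, look for a profitable unilateral deviation.
(Safe, Risky): Lab A can switch to Incremental (1 → 5). Not NE.
(Safe, Moonshot): Lab B can switch to Risky (5 → 9). Not NE.
(Incremental, Risky): Lab B can switch to Moonshot (9 → 12). Not NE.
(Incremental, Moonshot): Lab A can switch to Safe (7 → 11). Not NE.

There is no pure-strategy Nash equilibrium.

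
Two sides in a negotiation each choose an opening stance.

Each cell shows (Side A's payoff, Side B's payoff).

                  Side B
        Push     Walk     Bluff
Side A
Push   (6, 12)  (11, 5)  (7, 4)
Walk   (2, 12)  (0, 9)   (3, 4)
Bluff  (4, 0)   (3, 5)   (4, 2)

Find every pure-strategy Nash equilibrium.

Pure NE: (Push, Push)

(Push, Push): Side A gets 6, best alternative 4; Side B gets 12, best alternative 5. No profitable deviation — NE.
(Push, Walk): Side B can switch to Push (5 → 12). Not NE.
(Push, Bluff): Side B can switch to Push (4 → 12). Not NE.
(Walk, Push): Side A can switch to Push (2 → 6). Not NE.
(Walk, Walk): Side A can switch to Push (0 → 11). Not NE.
(Walk, Bluff): Side A can switch to Push (3 → 7). Not NE.
(Bluff, Push): Side A can switch to Push (4 → 6). Not NE.
(Bluff, Walk): Side A can switch to Push (3 → 11). Not NE.
(Bluff, Bluff): Side A can switch to Push (4 → 7). Not NE.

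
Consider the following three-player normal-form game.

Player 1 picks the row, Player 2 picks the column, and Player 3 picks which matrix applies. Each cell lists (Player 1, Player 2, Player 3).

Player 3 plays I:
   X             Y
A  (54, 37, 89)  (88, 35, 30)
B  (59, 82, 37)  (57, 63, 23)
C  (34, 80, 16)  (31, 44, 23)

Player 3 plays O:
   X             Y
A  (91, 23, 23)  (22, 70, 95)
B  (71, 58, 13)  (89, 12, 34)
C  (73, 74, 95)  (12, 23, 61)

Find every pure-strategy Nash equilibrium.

For each strategy profile, look for a profitable unilateral deviation.
(A, X, I): Player 1 can switch to B (54 → 59). Not NE.
(A, X, O): Player 2 can switch to Y (23 → 70). Not NE.
(A, Y, I): Player 2 can switch to X (35 → 37). Not NE.
(A, Y, O): Player 1 can switch to B (22 → 89). Not NE.
(B, X, I): Player 1 gets 59, best alternative 54; Player 2 gets 82, best alternative 63; Player 3 gets 37, best alternative 13. No profitable deviation — NE.
(B, X, O): Player 1 can switch to A (71 → 91). Not NE.
(B, Y, I): Player 1 can switch to A (57 → 88). Not NE.
(B, Y, O): Player 2 can switch to X (12 → 58). Not NE.
(C, X, I): Player 1 can switch to A (34 → 54). Not NE.
(The remaining 3 profiles each have a profitable deviation by the same check.)

The unique pure-strategy Nash equilibrium is (B, X, I).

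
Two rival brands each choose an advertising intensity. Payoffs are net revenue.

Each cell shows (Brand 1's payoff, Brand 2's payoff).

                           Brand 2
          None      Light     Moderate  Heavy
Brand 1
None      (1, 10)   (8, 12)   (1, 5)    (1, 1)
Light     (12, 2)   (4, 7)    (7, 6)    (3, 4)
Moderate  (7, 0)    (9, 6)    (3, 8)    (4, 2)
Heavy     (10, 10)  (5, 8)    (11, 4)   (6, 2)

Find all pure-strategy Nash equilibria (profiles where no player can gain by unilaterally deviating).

This game has no pure Nash equilibrium.

Mark each player's best response to every combination of opponents' strategies; a profile where every player is best-responding is a pure Nash equilibrium.
Brand 1 against None: payoffs 1, 12, 7, 10 → best response Light.
Brand 1 against Light: payoffs 8, 4, 9, 5 → best response Moderate.
Brand 1 against Moderate: payoffs 1, 7, 3, 11 → best response Heavy.
Brand 1 against Heavy: payoffs 1, 3, 4, 6 → best response Heavy.
Brand 2 against None: payoffs 10, 12, 5, 1 → best response Light.
Brand 2 against Light: payoffs 2, 7, 6, 4 → best response Light.
Brand 2 against Moderate: payoffs 0, 6, 8, 2 → best response Moderate.
Brand 2 against Heavy: payoffs 10, 8, 4, 2 → best response None.
No profile is a mutual best response for all players.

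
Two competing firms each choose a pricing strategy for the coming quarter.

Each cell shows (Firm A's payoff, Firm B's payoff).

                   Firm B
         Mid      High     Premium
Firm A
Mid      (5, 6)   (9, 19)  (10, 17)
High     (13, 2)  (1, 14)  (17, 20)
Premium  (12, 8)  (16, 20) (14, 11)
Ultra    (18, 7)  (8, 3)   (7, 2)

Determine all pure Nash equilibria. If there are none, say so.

The pure Nash equilibria are (High, Premium) and (Premium, High) and (Ultra, Mid).

Mark each player's best response to every combination of opponents' strategies; a profile where every player is best-responding is a pure Nash equilibrium.
Firm A against Mid: payoffs 5, 13, 12, 18 → best response Ultra.
Firm A against High: payoffs 9, 1, 16, 8 → best response Premium.
Firm A against Premium: payoffs 10, 17, 14, 7 → best response High.
Firm B against Mid: payoffs 6, 19, 17 → best response High.
Firm B against High: payoffs 2, 14, 20 → best response Premium.
Firm B against Premium: payoffs 8, 20, 11 → best response High.
Firm B against Ultra: payoffs 7, 3, 2 → best response Mid.
Mutual best responses: (High, Premium); (Premium, High); (Ultra, Mid).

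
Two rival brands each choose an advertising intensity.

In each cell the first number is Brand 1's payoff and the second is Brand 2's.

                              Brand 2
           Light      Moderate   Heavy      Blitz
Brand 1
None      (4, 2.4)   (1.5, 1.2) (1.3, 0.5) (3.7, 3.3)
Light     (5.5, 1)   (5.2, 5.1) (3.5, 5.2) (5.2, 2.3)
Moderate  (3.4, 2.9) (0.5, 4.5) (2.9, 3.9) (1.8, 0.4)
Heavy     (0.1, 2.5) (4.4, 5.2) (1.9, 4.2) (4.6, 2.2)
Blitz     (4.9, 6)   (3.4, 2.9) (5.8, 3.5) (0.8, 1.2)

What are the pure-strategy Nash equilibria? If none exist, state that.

This game has no pure Nash equilibrium.

Brand 1 against Light: payoffs 4, 5.5, 3.4, 0.1, 4.9 → best response Light.
Brand 1 against Moderate: payoffs 1.5, 5.2, 0.5, 4.4, 3.4 → best response Light.
Brand 1 against Heavy: payoffs 1.3, 3.5, 2.9, 1.9, 5.8 → best response Blitz.
Brand 1 against Blitz: payoffs 3.7, 5.2, 1.8, 4.6, 0.8 → best response Light.
Brand 2 against None: payoffs 2.4, 1.2, 0.5, 3.3 → best response Blitz.
Brand 2 against Light: payoffs 1, 5.1, 5.2, 2.3 → best response Heavy.
Brand 2 against Moderate: payoffs 2.9, 4.5, 3.9, 0.4 → best response Moderate.
Brand 2 against Heavy: payoffs 2.5, 5.2, 4.2, 2.2 → best response Moderate.
Brand 2 against Blitz: payoffs 6, 2.9, 3.5, 1.2 → best response Light.
No profile is a mutual best response for all players.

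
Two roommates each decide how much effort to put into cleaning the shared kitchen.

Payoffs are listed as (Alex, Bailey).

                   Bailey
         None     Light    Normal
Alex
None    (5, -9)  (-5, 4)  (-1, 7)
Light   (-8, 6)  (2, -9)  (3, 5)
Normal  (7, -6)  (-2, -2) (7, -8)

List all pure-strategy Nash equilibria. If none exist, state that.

(None, None): Alex can switch to Normal (5 → 7). Not NE.
(None, Light): Alex can switch to Light (-5 → 2). Not NE.
(None, Normal): Alex can switch to Light (-1 → 3). Not NE.
(Light, None): Alex can switch to None (-8 → 5). Not NE.
(Light, Light): Bailey can switch to None (-9 → 6). Not NE.
(Light, Normal): Alex can switch to Normal (3 → 7). Not NE.
(Normal, None): Bailey can switch to Light (-6 → -2). Not NE.
(Normal, Light): Alex can switch to Light (-2 → 2). Not NE.
(Normal, Normal): Bailey can switch to None (-8 → -6). Not NE.

No pure-strategy Nash equilibrium.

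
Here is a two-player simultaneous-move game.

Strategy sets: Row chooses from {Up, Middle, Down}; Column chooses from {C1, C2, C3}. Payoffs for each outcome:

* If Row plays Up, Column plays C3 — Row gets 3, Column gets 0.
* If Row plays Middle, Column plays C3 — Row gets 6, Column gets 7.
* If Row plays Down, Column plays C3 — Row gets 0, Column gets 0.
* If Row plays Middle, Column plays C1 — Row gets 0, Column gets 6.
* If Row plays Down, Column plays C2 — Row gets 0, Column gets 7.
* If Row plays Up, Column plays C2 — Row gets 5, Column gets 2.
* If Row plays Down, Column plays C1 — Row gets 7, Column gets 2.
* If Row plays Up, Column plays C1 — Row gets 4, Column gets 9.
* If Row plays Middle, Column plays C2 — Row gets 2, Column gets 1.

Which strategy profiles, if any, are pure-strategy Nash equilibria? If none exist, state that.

Row against C1: payoffs 4, 0, 7 → best response Down.
Row against C2: payoffs 5, 2, 0 → best response Up.
Row against C3: payoffs 3, 6, 0 → best response Middle.
Column against Up: payoffs 9, 2, 0 → best response C1.
Column against Middle: payoffs 6, 1, 7 → best response C3.
Column against Down: payoffs 2, 7, 0 → best response C2.
Mutual best responses: (Middle, C3).

(Middle, C3)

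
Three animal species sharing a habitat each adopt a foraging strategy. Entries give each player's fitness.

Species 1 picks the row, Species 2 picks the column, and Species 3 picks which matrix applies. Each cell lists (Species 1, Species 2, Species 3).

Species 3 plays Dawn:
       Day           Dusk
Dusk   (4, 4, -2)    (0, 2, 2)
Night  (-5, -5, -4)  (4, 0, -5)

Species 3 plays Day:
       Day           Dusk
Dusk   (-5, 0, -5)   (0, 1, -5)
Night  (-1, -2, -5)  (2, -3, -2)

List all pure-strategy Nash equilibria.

(Dusk, Day, Dawn): Species 1 gets 4, best alternative -5; Species 2 gets 4, best alternative 2; Species 3 gets -2, best alternative -5. No profitable deviation — NE.
(Dusk, Day, Day): Species 1 can switch to Night (-5 → -1). Not NE.
(Dusk, Dusk, Dawn): Species 1 can switch to Night (0 → 4). Not NE.
(Dusk, Dusk, Day): Species 1 can switch to Night (0 → 2). Not NE.
(Night, Day, Dawn): Species 1 can switch to Dusk (-5 → 4). Not NE.
(Night, Day, Day): Species 3 can switch to Dawn (-5 → -4). Not NE.
(Night, Dusk, Dawn): Species 3 can switch to Day (-5 → -2). Not NE.
(Night, Dusk, Day): Species 2 can switch to Day (-3 → -2). Not NE.

The unique pure-strategy Nash equilibrium is (Dusk, Day, Dawn).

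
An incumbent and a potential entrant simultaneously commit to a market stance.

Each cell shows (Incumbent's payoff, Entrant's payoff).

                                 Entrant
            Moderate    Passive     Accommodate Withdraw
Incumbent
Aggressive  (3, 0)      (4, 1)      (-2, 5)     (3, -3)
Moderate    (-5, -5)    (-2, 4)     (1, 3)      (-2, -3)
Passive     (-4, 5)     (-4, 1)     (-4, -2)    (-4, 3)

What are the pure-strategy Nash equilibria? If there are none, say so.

For each player, find the best response to each opponent profile; mutual best responses are the pure NE.
Incumbent against Moderate: payoffs 3, -5, -4 → best response Aggressive.
Incumbent against Passive: payoffs 4, -2, -4 → best response Aggressive.
Incumbent against Accommodate: payoffs -2, 1, -4 → best response Moderate.
Incumbent against Withdraw: payoffs 3, -2, -4 → best response Aggressive.
Entrant against Aggressive: payoffs 0, 1, 5, -3 → best response Accommodate.
Entrant against Moderate: payoffs -5, 4, 3, -3 → best response Passive.
Entrant against Passive: payoffs 5, 1, -2, 3 → best response Moderate.
No profile is a mutual best response for all players.

There is no pure-strategy Nash equilibrium.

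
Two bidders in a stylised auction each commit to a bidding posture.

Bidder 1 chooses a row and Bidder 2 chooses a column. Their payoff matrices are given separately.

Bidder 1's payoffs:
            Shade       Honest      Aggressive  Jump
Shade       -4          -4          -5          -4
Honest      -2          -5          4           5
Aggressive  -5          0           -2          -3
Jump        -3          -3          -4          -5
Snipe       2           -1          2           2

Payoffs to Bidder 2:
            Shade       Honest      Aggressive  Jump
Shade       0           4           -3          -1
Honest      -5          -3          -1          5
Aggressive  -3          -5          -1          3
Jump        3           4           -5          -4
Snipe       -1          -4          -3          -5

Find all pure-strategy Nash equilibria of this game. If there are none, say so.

Bidder 1 against Shade: payoffs -4, -2, -5, -3, 2 → best response Snipe.
Bidder 1 against Honest: payoffs -4, -5, 0, -3, -1 → best response Aggressive.
Bidder 1 against Aggressive: payoffs -5, 4, -2, -4, 2 → best response Honest.
Bidder 1 against Jump: payoffs -4, 5, -3, -5, 2 → best response Honest.
Bidder 2 against Shade: payoffs 0, 4, -3, -1 → best response Honest.
Bidder 2 against Honest: payoffs -5, -3, -1, 5 → best response Jump.
Bidder 2 against Aggressive: payoffs -3, -5, -1, 3 → best response Jump.
Bidder 2 against Jump: payoffs 3, 4, -5, -4 → best response Honest.
Bidder 2 against Snipe: payoffs -1, -4, -3, -5 → best response Shade.
Mutual best responses: (Honest, Jump); (Snipe, Shade).

Pure-strategy Nash equilibria: (Honest, Jump), (Snipe, Shade)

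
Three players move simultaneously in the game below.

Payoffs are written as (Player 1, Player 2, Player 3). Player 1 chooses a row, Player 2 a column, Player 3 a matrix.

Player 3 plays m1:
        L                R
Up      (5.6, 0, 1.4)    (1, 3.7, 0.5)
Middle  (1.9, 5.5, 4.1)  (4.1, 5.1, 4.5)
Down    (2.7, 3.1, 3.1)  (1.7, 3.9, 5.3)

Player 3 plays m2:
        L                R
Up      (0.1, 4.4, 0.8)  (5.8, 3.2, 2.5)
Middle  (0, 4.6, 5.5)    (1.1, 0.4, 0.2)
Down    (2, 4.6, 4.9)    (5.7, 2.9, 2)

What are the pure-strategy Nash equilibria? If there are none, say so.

Check each profile: it is a Nash equilibrium iff no player can strictly gain by switching unilaterally.
(Up, L, m1): Player 2 can switch to R (0 → 3.7). Not NE.
(Up, L, m2): Player 1 can switch to Down (0.1 → 2). Not NE.
(Up, R, m1): Player 1 can switch to Middle (1 → 4.1). Not NE.
(Up, R, m2): Player 2 can switch to L (3.2 → 4.4). Not NE.
(Middle, L, m1): Player 1 can switch to Up (1.9 → 5.6). Not NE.
(Middle, L, m2): Player 1 can switch to Up (0 → 0.1). Not NE.
(Middle, R, m1): Player 2 can switch to L (5.1 → 5.5). Not NE.
(Middle, R, m2): Player 1 can switch to Up (1.1 → 5.8). Not NE.
(Down, L, m1): Player 1 can switch to Up (2.7 → 5.6). Not NE.
(Down, L, m2): Player 1 gets 2, best alternative 0.1; Player 2 gets 4.6, best alternative 2.9; Player 3 gets 4.9, best alternative 3.1. No profitable deviation — NE.
(Down, R, m1): Player 1 can switch to Middle (1.7 → 4.1). Not NE.
(Down, R, m2): Player 1 can switch to Up (5.7 → 5.8). Not NE.

(Down, L, m2)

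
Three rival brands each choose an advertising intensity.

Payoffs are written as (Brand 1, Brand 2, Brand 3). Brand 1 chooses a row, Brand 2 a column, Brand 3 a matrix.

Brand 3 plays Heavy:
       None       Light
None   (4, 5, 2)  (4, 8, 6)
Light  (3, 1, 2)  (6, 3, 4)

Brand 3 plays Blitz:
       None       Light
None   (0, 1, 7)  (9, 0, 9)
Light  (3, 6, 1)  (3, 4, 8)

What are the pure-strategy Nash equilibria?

Brand 1 against (None, Heavy): payoffs 4, 3 → best response None.
Brand 1 against (None, Blitz): payoffs 0, 3 → best response Light.
Brand 1 against (Light, Heavy): payoffs 4, 6 → best response Light.
Brand 1 against (Light, Blitz): payoffs 9, 3 → best response None.
Brand 2 against (None, Heavy): payoffs 5, 8 → best response Light.
Brand 2 against (None, Blitz): payoffs 1, 0 → best response None.
Brand 2 against (Light, Heavy): payoffs 1, 3 → best response Light.
Brand 2 against (Light, Blitz): payoffs 6, 4 → best response None.
Brand 3 against (None, None): payoffs 2, 7 → best response Blitz.
Brand 3 against (None, Light): payoffs 6, 9 → best response Blitz.
Brand 3 against (Light, None): payoffs 2, 1 → best response Heavy.
Brand 3 against (Light, Light): payoffs 4, 8 → best response Blitz.
No profile is a mutual best response for all players.

none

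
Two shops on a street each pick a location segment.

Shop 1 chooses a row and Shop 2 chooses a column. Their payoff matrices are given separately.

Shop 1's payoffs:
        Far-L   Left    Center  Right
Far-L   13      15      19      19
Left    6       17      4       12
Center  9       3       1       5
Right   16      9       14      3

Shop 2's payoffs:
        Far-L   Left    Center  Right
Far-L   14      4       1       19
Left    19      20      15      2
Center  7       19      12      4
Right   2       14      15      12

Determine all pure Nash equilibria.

For each player, find the best response to each opponent profile; mutual best responses are the pure NE.
Shop 1 against Far-L: payoffs 13, 6, 9, 16 → best response Right.
Shop 1 against Left: payoffs 15, 17, 3, 9 → best response Left.
Shop 1 against Center: payoffs 19, 4, 1, 14 → best response Far-L.
Shop 1 against Right: payoffs 19, 12, 5, 3 → best response Far-L.
Shop 2 against Far-L: payoffs 14, 4, 1, 19 → best response Right.
Shop 2 against Left: payoffs 19, 20, 15, 2 → best response Left.
Shop 2 against Center: payoffs 7, 19, 12, 4 → best response Left.
Shop 2 against Right: payoffs 2, 14, 15, 12 → best response Center.
Mutual best responses: (Far-L, Right); (Left, Left).

(Far-L, Right); (Left, Left)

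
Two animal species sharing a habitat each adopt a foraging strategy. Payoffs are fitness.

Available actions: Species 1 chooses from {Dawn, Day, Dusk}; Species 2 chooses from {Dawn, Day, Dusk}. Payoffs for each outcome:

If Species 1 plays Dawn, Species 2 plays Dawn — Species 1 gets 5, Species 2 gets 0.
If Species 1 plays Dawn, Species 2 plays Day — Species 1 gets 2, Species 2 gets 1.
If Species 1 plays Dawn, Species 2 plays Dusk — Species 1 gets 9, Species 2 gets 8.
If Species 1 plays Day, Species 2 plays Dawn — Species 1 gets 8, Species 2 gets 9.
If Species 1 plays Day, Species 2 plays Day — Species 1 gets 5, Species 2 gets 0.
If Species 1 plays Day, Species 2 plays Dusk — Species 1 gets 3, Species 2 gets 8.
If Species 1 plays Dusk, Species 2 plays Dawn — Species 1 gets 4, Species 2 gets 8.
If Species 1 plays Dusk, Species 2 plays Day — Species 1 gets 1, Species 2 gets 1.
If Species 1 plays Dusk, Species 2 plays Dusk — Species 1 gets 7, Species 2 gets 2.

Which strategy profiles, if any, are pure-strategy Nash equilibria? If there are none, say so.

(Dawn, Dawn): Species 1 can switch to Day (5 → 8). Not NE.
(Dawn, Day): Species 1 can switch to Day (2 → 5). Not NE.
(Dawn, Dusk): Species 1 gets 9, best alternative 7; Species 2 gets 8, best alternative 1. No profitable deviation — NE.
(Day, Dawn): Species 1 gets 8, best alternative 5; Species 2 gets 9, best alternative 8. No profitable deviation — NE.
(Day, Day): Species 2 can switch to Dawn (0 → 9). Not NE.
(Day, Dusk): Species 1 can switch to Dawn (3 → 9). Not NE.
(Dusk, Dawn): Species 1 can switch to Dawn (4 → 5). Not NE.
(Dusk, Day): Species 1 can switch to Dawn (1 → 2). Not NE.
(Dusk, Dusk): Species 1 can switch to Dawn (7 → 9). Not NE.

(Dawn, Dusk) and (Day, Dawn)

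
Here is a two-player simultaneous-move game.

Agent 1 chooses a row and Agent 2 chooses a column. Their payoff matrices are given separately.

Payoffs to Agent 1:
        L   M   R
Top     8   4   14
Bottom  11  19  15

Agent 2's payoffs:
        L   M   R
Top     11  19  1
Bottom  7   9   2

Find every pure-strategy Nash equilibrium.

Pure NE: (Bottom, M)

Agent 1 against L: payoffs 8, 11 → best response Bottom.
Agent 1 against M: payoffs 4, 19 → best response Bottom.
Agent 1 against R: payoffs 14, 15 → best response Bottom.
Agent 2 against Top: payoffs 11, 19, 1 → best response M.
Agent 2 against Bottom: payoffs 7, 9, 2 → best response M.
Mutual best responses: (Bottom, M).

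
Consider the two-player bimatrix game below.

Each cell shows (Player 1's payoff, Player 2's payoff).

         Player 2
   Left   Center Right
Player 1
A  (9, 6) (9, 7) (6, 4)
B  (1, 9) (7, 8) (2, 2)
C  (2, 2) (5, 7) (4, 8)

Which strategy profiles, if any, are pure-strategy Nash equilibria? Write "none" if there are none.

Player 1 against Left: payoffs 9, 1, 2 → best response A.
Player 1 against Center: payoffs 9, 7, 5 → best response A.
Player 1 against Right: payoffs 6, 2, 4 → best response A.
Player 2 against A: payoffs 6, 7, 4 → best response Center.
Player 2 against B: payoffs 9, 8, 2 → best response Left.
Player 2 against C: payoffs 2, 7, 8 → best response Right.
Mutual best responses: (A, Center).

The unique pure-strategy Nash equilibrium is (A, Center).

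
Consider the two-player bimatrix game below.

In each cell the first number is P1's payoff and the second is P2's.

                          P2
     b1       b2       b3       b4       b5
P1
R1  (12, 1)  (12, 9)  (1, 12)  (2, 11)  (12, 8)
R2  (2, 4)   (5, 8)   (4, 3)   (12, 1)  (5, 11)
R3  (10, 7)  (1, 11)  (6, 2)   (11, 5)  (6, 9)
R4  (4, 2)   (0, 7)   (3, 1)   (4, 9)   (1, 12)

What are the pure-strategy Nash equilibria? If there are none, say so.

This game has no pure Nash equilibrium.

(R1, b1): P2 can switch to b2 (1 → 9). Not NE.
(R1, b2): P2 can switch to b3 (9 → 12). Not NE.
(R1, b3): P1 can switch to R2 (1 → 4). Not NE.
(R1, b4): P1 can switch to R2 (2 → 12). Not NE.
(R1, b5): P2 can switch to b2 (8 → 9). Not NE.
(R2, b1): P1 can switch to R1 (2 → 12). Not NE.
(The remaining 14 profiles each have a profitable deviation by the same check.)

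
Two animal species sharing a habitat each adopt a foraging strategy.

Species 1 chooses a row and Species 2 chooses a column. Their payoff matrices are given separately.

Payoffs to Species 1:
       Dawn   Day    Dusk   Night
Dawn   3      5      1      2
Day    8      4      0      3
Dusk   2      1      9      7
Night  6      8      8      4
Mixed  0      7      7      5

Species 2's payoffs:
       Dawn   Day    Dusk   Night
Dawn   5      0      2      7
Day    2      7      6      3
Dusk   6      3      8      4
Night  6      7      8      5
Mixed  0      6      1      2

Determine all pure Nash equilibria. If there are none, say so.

Check each profile: it is a Nash equilibrium iff no player can strictly gain by switching unilaterally.
(Dawn, Dawn): Species 1 can switch to Day (3 → 8). Not NE.
(Dawn, Day): Species 1 can switch to Night (5 → 8). Not NE.
(Dawn, Dusk): Species 1 can switch to Dusk (1 → 9). Not NE.
(Dawn, Night): Species 1 can switch to Day (2 → 3). Not NE.
(Day, Dawn): Species 2 can switch to Day (2 → 7). Not NE.
(Day, Day): Species 1 can switch to Dawn (4 → 5). Not NE.
(Dusk, Dusk): Species 1 gets 9, best alternative 8; Species 2 gets 8, best alternative 6. No profitable deviation — NE.
(The remaining 13 profiles each have a profitable deviation by the same check.)

(Dusk, Dusk)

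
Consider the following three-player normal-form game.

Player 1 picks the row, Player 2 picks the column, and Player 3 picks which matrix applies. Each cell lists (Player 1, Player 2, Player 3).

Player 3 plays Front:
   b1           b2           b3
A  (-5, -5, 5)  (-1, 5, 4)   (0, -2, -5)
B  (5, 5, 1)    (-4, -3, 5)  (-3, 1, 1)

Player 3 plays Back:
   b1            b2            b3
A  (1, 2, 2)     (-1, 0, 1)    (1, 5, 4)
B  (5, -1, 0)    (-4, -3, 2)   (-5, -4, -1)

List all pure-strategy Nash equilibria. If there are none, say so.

Pure-strategy Nash equilibria: (A, b2, Front), (A, b3, Back), (B, b1, Front)

(A, b1, Front): Player 1 can switch to B (-5 → 5). Not NE.
(A, b1, Back): Player 1 can switch to B (1 → 5). Not NE.
(A, b2, Front): Player 1 gets -1, best alternative -4; Player 2 gets 5, best alternative -2; Player 3 gets 4, best alternative 1. No profitable deviation — NE.
(A, b2, Back): Player 2 can switch to b1 (0 → 2). Not NE.
(A, b3, Front): Player 2 can switch to b2 (-2 → 5). Not NE.
(A, b3, Back): Player 1 gets 1, best alternative -5; Player 2 gets 5, best alternative 2; Player 3 gets 4, best alternative -5. No profitable deviation — NE.
(B, b1, Front): Player 1 gets 5, best alternative -5; Player 2 gets 5, best alternative 1; Player 3 gets 1, best alternative 0. No profitable deviation — NE.
(B, b1, Back): Player 3 can switch to Front (0 → 1). Not NE.
(B, b2, Front): Player 1 can switch to A (-4 → -1). Not NE.
(The remaining 3 profiles each have a profitable deviation by the same check.)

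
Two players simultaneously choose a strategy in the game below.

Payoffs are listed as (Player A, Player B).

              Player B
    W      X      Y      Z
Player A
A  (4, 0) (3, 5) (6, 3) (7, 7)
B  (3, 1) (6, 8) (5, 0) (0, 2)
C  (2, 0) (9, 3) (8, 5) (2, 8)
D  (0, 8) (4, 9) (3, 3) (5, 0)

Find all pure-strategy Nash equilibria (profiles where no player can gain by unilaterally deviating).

Mark each player's best response to every combination of opponents' strategies; a profile where every player is best-responding is a pure Nash equilibrium.
Player A against W: payoffs 4, 3, 2, 0 → best response A.
Player A against X: payoffs 3, 6, 9, 4 → best response C.
Player A against Y: payoffs 6, 5, 8, 3 → best response C.
Player A against Z: payoffs 7, 0, 2, 5 → best response A.
Player B against A: payoffs 0, 5, 3, 7 → best response Z.
Player B against B: payoffs 1, 8, 0, 2 → best response X.
Player B against C: payoffs 0, 3, 5, 8 → best response Z.
Player B against D: payoffs 8, 9, 3, 0 → best response X.
Mutual best responses: (A, Z).

(A, Z)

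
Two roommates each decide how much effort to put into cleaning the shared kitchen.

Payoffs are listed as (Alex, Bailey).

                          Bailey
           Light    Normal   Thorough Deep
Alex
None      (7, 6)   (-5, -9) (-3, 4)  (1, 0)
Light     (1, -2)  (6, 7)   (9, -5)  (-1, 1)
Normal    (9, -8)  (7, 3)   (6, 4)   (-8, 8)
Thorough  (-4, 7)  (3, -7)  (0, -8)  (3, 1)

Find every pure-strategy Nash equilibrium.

Check each profile: it is a Nash equilibrium iff no player can strictly gain by switching unilaterally.
(None, Light): Alex can switch to Normal (7 → 9). Not NE.
(None, Normal): Alex can switch to Light (-5 → 6). Not NE.
(None, Thorough): Alex can switch to Light (-3 → 9). Not NE.
(None, Deep): Alex can switch to Thorough (1 → 3). Not NE.
(Light, Light): Alex can switch to None (1 → 7). Not NE.
(Light, Normal): Alex can switch to Normal (6 → 7). Not NE.
(The remaining 10 profiles each have a profitable deviation by the same check.)

No pure-strategy Nash equilibrium.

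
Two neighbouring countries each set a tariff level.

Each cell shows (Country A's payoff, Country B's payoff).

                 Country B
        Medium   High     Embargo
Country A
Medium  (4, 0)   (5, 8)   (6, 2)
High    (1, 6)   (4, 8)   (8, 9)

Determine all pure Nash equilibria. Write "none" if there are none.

(Medium, High), (High, Embargo)

For each strategy profile, look for a profitable unilateral deviation.
(Medium, Medium): Country B can switch to High (0 → 8). Not NE.
(Medium, High): Country A gets 5, best alternative 4; Country B gets 8, best alternative 2. No profitable deviation — NE.
(Medium, Embargo): Country A can switch to High (6 → 8). Not NE.
(High, Medium): Country A can switch to Medium (1 → 4). Not NE.
(High, High): Country A can switch to Medium (4 → 5). Not NE.
(High, Embargo): Country A gets 8, best alternative 6; Country B gets 9, best alternative 8. No profitable deviation — NE.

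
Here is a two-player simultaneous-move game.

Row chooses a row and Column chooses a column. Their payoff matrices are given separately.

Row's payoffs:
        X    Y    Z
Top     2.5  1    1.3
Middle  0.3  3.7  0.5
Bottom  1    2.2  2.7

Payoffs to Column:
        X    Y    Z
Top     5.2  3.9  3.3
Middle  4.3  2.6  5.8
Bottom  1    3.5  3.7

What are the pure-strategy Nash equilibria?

Row against X: payoffs 2.5, 0.3, 1 → best response Top.
Row against Y: payoffs 1, 3.7, 2.2 → best response Middle.
Row against Z: payoffs 1.3, 0.5, 2.7 → best response Bottom.
Column against Top: payoffs 5.2, 3.9, 3.3 → best response X.
Column against Middle: payoffs 4.3, 2.6, 5.8 → best response Z.
Column against Bottom: payoffs 1, 3.5, 3.7 → best response Z.
Mutual best responses: (Top, X); (Bottom, Z).

(Top, X), (Bottom, Z)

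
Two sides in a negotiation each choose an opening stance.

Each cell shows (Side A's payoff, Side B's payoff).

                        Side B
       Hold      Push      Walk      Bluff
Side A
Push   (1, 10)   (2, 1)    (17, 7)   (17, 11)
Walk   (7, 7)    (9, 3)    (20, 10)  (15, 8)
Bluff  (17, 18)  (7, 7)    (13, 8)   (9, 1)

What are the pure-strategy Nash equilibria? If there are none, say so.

For each strategy profile, look for a profitable unilateral deviation.
(Push, Hold): Side A can switch to Walk (1 → 7). Not NE.
(Push, Push): Side A can switch to Walk (2 → 9). Not NE.
(Push, Walk): Side A can switch to Walk (17 → 20). Not NE.
(Push, Bluff): Side A gets 17, best alternative 15; Side B gets 11, best alternative 10. No profitable deviation — NE.
(Walk, Hold): Side A can switch to Bluff (7 → 17). Not NE.
(Walk, Push): Side B can switch to Hold (3 → 7). Not NE.
(Walk, Walk): Side A gets 20, best alternative 17; Side B gets 10, best alternative 8. No profitable deviation — NE.
(Walk, Bluff): Side A can switch to Push (15 → 17). Not NE.
(Bluff, Hold): Side A gets 17, best alternative 7; Side B gets 18, best alternative 8. No profitable deviation — NE.
(Bluff, Push): Side A can switch to Walk (7 → 9). Not NE.
(Bluff, Walk): Side A can switch to Push (13 → 17). Not NE.
(The remaining 1 profile has a profitable deviation by the same check.)

(Push, Bluff); (Walk, Walk); (Bluff, Hold)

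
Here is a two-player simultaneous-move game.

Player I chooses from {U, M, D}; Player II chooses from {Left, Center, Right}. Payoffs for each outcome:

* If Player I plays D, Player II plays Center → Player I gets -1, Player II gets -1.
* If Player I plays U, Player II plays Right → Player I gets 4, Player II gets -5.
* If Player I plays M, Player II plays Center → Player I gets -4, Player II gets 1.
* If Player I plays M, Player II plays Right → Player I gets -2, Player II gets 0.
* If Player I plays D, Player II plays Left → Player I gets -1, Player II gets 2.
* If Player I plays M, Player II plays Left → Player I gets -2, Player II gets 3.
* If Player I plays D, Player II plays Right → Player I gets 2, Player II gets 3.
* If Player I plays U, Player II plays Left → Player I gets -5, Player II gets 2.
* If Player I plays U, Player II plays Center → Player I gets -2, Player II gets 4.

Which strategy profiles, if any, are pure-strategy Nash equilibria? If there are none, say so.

(U, Left): Player I can switch to M (-5 → -2). Not NE.
(U, Center): Player I can switch to D (-2 → -1). Not NE.
(U, Right): Player II can switch to Left (-5 → 2). Not NE.
(M, Left): Player I can switch to D (-2 → -1). Not NE.
(M, Center): Player I can switch to U (-4 → -2). Not NE.
(M, Right): Player I can switch to U (-2 → 4). Not NE.
(D, Left): Player II can switch to Right (2 → 3). Not NE.
(D, Center): Player II can switch to Left (-1 → 2). Not NE.
(The remaining 1 profile has a profitable deviation by the same check.)

This game has no pure Nash equilibrium.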